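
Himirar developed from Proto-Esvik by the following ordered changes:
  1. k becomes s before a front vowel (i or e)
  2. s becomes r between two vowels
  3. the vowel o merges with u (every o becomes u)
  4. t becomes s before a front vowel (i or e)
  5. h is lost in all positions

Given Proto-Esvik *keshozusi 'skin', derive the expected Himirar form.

sesuzuri

Himirar: *keshozusi
  keshozusi → seshozusi   [palatalisation]
  seshozusi → seshozuri   [rhotacism]
  seshozuri → seshuzuri   [vowel merger]
  seshuzuri (rule 4 does not apply)
  seshuzuri → sesuzuri   [h-loss]
  giving Himirar sesuzuri.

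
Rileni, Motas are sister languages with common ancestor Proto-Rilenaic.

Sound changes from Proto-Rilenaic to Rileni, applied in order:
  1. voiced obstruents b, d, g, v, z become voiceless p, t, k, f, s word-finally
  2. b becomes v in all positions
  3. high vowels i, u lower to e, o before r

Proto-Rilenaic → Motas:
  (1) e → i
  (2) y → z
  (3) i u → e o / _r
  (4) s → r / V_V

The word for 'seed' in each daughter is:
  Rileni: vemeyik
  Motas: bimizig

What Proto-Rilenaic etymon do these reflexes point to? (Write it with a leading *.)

Position 2: Rileni has e, Motas has i. Taking the neighbouring segments as reconstructed: Rileni e can only go back to *e; Motas i could go back to *e or *i — the one source consistent with every daughter is *e.
Position 1: Rileni has v, Motas has b. Motas preserves b here (none of its changes turn any other segment into b), so the proto-segment is *b.
Continuing position by position gives *bemeyig; check it forward:
Rileni: start from *bemeyig.
  rule 1 (final devoicing): bemeyig → bemeyik
  rule 2 (unconditioned shift): bemeyik → vemeyik
  rule 3: no change — vemeyik
  ⇒ Rileni vemeyik
Motas: *bemeyig > bimiyig > bimizig  (by vowel merger, unconditioned shift)
No other proto-form is consistent with every reflex, so the reconstruction is *bemeyig.

*bemeyig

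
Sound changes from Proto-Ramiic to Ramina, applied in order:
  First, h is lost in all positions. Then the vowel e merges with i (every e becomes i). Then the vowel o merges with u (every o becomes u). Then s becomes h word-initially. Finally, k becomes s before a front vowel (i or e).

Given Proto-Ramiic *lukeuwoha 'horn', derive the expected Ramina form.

lusiuwua

Ramina: start from *lukeuwoha.
  rule 1 (h-loss): lukeuwoha → lukeuwoa
  rule 2 (vowel merger): lukeuwoa → lukiuwoa
  rule 3 (vowel merger): lukiuwoa → lukiuwua
  rule 4: no change — lukiuwua
  rule 5 (palatalisation): lukiuwua → lusiuwua
  ⇒ Ramina lusiuwua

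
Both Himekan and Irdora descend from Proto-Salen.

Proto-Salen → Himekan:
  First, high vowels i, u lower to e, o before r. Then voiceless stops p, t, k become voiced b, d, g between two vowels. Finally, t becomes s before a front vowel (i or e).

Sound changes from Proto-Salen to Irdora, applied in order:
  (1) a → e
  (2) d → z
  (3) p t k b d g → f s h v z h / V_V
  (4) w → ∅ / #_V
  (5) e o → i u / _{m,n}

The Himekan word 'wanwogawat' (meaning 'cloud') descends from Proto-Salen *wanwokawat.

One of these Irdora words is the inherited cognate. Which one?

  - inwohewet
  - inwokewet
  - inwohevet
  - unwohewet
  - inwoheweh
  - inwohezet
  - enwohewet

inwohewet

Irdora: start from *wanwokawat.
  rule 1 (vowel merger): wanwokawat → wenwokewet
  rule 2: no change — wenwokewet
  rule 3 (intervocalic lenition): wenwokewet → wenwohewet
  rule 4 (glide loss): wenwohewet → enwohewet
  rule 5 (pre-nasal raising): enwohewet → inwohewet
  ⇒ Irdora inwohewet
The other candidates each miss or misapply at least one Irdora change.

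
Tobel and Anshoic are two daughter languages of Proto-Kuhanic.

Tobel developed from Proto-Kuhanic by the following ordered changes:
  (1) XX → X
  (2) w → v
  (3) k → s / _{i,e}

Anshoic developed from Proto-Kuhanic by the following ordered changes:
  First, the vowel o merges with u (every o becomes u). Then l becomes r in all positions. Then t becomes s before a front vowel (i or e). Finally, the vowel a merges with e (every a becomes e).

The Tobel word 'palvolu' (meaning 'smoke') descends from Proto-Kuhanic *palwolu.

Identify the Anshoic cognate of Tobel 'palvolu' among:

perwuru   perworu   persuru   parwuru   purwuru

perwuru

Anshoic: start from *palwolu.
  rule 1 (vowel merger): palwolu → palwulu
  rule 2 (unconditioned shift): palwulu → parwuru
  rule 3: no change — parwuru
  rule 4 (vowel merger): parwuru → perwuru
  ⇒ Anshoic perwuru
The other candidates each miss or misapply at least one Anshoic change.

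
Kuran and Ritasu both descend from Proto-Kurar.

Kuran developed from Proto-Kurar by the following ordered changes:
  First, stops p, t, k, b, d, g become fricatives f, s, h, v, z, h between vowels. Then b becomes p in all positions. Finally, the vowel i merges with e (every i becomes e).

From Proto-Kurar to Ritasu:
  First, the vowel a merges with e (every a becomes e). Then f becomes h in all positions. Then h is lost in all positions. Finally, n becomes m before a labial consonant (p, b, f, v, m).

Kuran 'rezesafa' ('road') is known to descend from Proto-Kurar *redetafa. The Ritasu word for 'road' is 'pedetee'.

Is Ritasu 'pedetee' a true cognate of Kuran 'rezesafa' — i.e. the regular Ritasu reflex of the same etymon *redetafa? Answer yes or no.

no

Derive the expected Ritasu reflex of *redetafa:
Ritasu: *redetafa
  redetafa → redetefe   [vowel merger]
  redetefe → redetehe   [unconditioned shift]
  redetehe → redetee   [h-loss]
  redetee (rule 4 does not apply)
  giving Ritasu redetee.
The regular Ritasu reflex would be 'redetee', but the attested form is 'pedetee'. The correspondence is irregular, so they are not cognates (the Ritasu form has a different source).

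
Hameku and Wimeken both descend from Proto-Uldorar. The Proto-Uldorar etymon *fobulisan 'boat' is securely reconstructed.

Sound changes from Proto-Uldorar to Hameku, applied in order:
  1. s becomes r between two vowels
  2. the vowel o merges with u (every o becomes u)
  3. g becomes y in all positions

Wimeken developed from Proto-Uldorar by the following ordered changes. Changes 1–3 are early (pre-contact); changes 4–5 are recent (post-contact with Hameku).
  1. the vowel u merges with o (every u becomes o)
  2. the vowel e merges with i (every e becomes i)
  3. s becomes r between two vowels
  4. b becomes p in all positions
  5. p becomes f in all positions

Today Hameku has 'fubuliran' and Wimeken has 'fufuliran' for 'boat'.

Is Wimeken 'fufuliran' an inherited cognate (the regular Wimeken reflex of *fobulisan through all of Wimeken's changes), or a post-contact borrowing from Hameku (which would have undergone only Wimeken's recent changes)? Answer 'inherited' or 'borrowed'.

If inherited, *fobulisan would pass through all of Wimeken's changes:
Wimeken: start from *fobulisan.
  rule 1 (vowel merger): fobulisan → fobolisan
  rule 2: no change — fobolisan
  rule 3 (rhotacism): fobolisan → foboliran
  rule 4 (unconditioned shift): foboliran → fopoliran
  rule 5 (unconditioned shift): fopoliran → fofoliran
  ⇒ Wimeken fofoliran
If borrowed from Hameku 'fubuliran' after the early changes, it would undergo only the recent ones:
  rule 4 (unconditioned shift): fubuliran → fupuliran
  rule 5 (unconditioned shift): fupuliran → fufuliran
  ⇒ as a loan: fufuliran
Wimeken 'fufuliran' matches the loan outcome 'fufuliran', not the inherited 'fofoliran' — it skipped the early Wimeken changes, so it was borrowed from Hameku.

borrowed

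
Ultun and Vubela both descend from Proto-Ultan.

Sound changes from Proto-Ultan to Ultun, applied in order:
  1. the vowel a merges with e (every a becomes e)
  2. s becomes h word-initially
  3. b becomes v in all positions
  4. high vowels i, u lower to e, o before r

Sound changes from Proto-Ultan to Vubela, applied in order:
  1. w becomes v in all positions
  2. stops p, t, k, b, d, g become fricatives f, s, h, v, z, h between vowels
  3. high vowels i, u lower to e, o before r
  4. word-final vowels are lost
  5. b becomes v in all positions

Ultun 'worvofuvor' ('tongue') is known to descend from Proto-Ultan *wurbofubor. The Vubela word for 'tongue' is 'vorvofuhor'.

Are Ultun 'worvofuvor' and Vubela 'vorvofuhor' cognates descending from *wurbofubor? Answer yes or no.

no

Derive the expected Vubela reflex of *wurbofubor:
Vubela: start from *wurbofubor.
  rule 1 (unconditioned shift): wurbofubor → vurbofubor
  rule 2 (intervocalic lenition): vurbofubor → vurbofuvor
  rule 3 (pre-rhotic lowering): vurbofuvor → vorbofuvor
  rule 4: no change — vorbofuvor
  rule 5 (unconditioned shift): vorbofuvor → vorvofuvor
  ⇒ Vubela vorvofuvor
The regular Vubela reflex would be 'vorvofuvor', but the attested form is 'vorvofuhor'. The correspondence is irregular, so they are not cognates (the Vubela form has a different source).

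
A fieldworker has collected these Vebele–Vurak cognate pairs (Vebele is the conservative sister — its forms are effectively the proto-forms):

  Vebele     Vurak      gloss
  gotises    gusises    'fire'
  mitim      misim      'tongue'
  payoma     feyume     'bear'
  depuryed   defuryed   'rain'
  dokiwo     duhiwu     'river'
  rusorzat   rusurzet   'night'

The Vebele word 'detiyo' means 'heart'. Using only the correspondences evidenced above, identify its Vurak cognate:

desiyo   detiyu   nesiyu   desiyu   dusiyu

desiyu

gotises ~ gusises, mitim ~ misim — Vebele t corresponds to Vurak s between vowels (before a front vowel).
dokiwo ~ duhiwu — Vebele o corresponds to Vurak u word-finally.
Applying these to Vebele 'detiyo':
  detiyo → desiyo   (t→s between vowels (before a front vowel))
  desiyo → desiyu   (o→u word-finally)
So the Vurak cognate is 'desiyu'.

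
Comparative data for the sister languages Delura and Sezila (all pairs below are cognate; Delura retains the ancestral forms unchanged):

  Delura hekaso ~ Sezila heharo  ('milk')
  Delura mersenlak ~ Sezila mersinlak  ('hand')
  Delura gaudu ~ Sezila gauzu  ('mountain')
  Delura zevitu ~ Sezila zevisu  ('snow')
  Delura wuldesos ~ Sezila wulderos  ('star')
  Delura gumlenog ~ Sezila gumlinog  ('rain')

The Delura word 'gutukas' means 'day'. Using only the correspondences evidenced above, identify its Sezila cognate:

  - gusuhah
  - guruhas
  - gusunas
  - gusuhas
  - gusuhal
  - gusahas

gusuhas

zevitu ~ zevisu — Delura t corresponds to Sezila s between vowels (before a back vowel).
hekaso ~ heharo — Delura k corresponds to Sezila h between vowels (before a back vowel).
Applying these to Delura 'gutukas':
  gutukas → gusukas   (t→s between vowels (before a back vowel))
  gusukas → gusuhas   (k→h between vowels (before a back vowel))
So the Sezila cognate is 'gusuhas'.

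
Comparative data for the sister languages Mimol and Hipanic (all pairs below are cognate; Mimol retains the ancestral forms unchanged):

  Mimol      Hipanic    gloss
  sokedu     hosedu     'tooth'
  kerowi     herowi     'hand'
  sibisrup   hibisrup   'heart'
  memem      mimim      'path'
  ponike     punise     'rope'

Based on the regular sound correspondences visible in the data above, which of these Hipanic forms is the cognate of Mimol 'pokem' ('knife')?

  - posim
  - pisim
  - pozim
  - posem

posim

sokedu ~ hosedu, ponike ~ punise — Mimol k corresponds to Hipanic s between vowels (before a front vowel).
memem ~ mimim — Mimol e corresponds to Hipanic i after a consonant, before a nasal.
Applying these to Mimol 'pokem':
  pokem → posem   (k→s between vowels (before a front vowel))
  posem → posim   (e→i after a consonant, before a nasal)
So the Hipanic cognate is 'posim'.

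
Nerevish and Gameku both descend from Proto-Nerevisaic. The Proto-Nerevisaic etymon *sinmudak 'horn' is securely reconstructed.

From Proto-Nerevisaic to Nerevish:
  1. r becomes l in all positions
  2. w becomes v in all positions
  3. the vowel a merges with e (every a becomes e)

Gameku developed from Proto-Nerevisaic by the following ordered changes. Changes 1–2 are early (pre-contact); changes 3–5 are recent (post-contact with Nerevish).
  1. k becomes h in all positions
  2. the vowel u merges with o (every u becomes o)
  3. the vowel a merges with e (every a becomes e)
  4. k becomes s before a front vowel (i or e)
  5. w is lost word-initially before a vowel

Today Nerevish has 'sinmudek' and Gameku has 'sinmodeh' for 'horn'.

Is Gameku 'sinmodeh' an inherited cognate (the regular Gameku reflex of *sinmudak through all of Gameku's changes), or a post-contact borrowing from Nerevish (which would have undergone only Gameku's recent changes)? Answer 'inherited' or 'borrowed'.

inherited

If inherited, *sinmudak would pass through all of Gameku's changes:
Gameku: *sinmudak > sinmudah > sinmodah > sinmodeh  (by unconditioned shift, vowel merger, vowel merger)
If borrowed from Nerevish 'sinmudek' after the early changes, it would undergo only the recent ones:
  rule 3 (vowel merger): no change (sinmudek)
  rule 4 (palatalisation): no change (sinmudek)
  rule 5 (glide loss): no change (sinmudek)
  ⇒ as a loan: sinmudek
Gameku 'sinmodeh' matches the inherited outcome exactly, so it is an inherited cognate, not a loan.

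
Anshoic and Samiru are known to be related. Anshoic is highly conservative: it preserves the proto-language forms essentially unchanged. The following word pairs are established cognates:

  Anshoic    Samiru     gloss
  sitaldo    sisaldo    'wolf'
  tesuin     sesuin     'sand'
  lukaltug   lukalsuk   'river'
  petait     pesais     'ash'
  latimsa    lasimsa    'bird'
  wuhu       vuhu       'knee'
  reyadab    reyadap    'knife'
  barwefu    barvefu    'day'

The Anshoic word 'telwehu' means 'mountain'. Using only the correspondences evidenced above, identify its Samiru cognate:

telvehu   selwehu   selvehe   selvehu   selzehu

selvehu

tesuin ~ sesuin — Anshoic t corresponds to Samiru s word-initially before a front vowel.
barwefu ~ barvefu — Anshoic w corresponds to Samiru v after a consonant, before a front vowel.
Applying these to Anshoic 'telwehu':
  telwehu → selwehu   (t→s word-initially before a front vowel)
  selwehu → selvehu   (w→v after a consonant, before a front vowel)
So the Samiru cognate is 'selvehu'.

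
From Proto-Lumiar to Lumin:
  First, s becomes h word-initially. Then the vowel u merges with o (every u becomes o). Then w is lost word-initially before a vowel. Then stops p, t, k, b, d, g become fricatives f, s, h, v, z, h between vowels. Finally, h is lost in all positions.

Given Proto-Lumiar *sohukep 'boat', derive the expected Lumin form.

ooep

Lumin: start from *sohukep.
  rule 1 (debuccalisation): sohukep → hohukep
  rule 2 (vowel merger): hohukep → hohokep
  rule 3: no change — hohokep
  rule 4 (intervocalic lenition): hohokep → hohohep
  rule 5 (h-loss): hohohep → ooep
  ⇒ Lumin ooep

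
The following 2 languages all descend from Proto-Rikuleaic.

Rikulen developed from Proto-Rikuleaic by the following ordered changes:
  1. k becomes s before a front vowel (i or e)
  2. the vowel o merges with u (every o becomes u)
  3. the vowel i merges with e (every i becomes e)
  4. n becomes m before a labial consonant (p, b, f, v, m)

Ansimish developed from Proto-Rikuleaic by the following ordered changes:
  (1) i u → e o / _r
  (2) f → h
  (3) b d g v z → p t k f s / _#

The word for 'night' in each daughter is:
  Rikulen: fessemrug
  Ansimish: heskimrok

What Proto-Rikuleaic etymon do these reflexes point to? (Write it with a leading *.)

Position 1: Rikulen has f, Ansimish has h. Rikulen preserves f here (none of its changes turn any other segment into f), so the proto-segment is *f.
Position 5: Rikulen has e, Ansimish has i. Ansimish preserves i here (none of its changes turn any other segment into i), so the proto-segment is *i.
This points to *feskimrog. Verify forward in each daughter:
Rikulen: *feskimrog
  feskimrog → fessimrog   [palatalisation]
  fessimrog → fessimrug   [vowel merger]
  fessimrug → fessemrug   [vowel merger]
  fessemrug (rule 4 does not apply)
  giving Rikulen fessemrug.
Ansimish: *feskimrog
  feskimrog (rule 1 does not apply)
  feskimrog → heskimrog   [unconditioned shift]
  heskimrog → heskimrok   [final devoicing]
  giving Ansimish heskimrok.
No other proto-form is consistent with every reflex, so the reconstruction is *feskimrog.

*feskimrog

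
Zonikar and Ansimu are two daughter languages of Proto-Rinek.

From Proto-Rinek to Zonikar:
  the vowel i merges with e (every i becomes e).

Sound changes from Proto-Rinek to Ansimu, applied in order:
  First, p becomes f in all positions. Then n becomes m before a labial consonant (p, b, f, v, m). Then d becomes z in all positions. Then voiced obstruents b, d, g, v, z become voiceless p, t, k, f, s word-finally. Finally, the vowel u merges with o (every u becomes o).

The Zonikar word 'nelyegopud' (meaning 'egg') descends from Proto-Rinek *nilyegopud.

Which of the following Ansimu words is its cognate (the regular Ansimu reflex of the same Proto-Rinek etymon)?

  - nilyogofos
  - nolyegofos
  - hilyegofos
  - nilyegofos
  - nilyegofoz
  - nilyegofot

nilyegofos

Ansimu: start from *nilyegopud.
  rule 1 (unconditioned shift): nilyegopud → nilyegofud
  rule 2: no change — nilyegofud
  rule 3 (unconditioned shift): nilyegofud → nilyegofuz
  rule 4 (final devoicing): nilyegofuz → nilyegofus
  rule 5 (vowel merger): nilyegofus → nilyegofos
  ⇒ Ansimu nilyegofos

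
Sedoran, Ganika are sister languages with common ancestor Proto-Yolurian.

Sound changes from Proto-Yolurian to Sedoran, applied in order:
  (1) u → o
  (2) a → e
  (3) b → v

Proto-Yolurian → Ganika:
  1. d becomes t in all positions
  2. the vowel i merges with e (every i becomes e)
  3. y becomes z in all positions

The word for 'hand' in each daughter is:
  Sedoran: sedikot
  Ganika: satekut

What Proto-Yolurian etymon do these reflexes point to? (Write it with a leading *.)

Position 2: Sedoran has e, Ganika has a. Ganika preserves a here (none of its changes turn any other segment into a), so the proto-segment is *a.
Position 4: Sedoran has i, Ganika has e. Sedoran preserves i here (none of its changes turn any other segment into i), so the proto-segment is *i.
This points to *sadikut. Verify forward in each daughter:
Sedoran: *sadikut > sadikot > sedikot  (by vowel merger, vowel merger)
Ganika: *sadikut > satikut > satekut  (by unconditioned shift, vowel merger)
No other proto-form is consistent with every reflex, so the reconstruction is *sadikut.

*sadikut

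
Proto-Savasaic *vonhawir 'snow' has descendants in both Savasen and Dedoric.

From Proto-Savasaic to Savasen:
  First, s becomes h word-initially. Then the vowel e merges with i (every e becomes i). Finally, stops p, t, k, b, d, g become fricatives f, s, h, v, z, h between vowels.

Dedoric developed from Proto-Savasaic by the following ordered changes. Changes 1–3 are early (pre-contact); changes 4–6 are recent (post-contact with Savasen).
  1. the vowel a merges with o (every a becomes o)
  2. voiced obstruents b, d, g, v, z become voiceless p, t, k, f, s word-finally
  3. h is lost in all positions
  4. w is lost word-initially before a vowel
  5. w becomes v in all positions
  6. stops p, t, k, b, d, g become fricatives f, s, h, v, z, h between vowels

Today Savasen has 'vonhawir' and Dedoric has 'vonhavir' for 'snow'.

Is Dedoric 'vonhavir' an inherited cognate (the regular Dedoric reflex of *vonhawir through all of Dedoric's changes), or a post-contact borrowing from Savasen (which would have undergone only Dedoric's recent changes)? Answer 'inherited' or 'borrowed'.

borrowed

If inherited, *vonhawir would pass through all of Dedoric's changes:
Dedoric: start from *vonhawir.
  rule 1 (vowel merger): vonhawir → vonhowir
  rule 2: no change — vonhowir
  rule 3 (h-loss): vonhowir → vonowir
  rule 4: no change — vonowir
  rule 5 (unconditioned shift): vonowir → vonovir
  rule 6: no change — vonovir
  ⇒ Dedoric vonovir
If borrowed from Savasen 'vonhawir' after the early changes, it would undergo only the recent ones:
  rule 4 (glide loss): no change (vonhawir)
  rule 5 (unconditioned shift): vonhawir → vonhavir
  rule 6 (intervocalic lenition): no change (vonhavir)
  ⇒ as a loan: vonhavir
Dedoric 'vonhavir' matches the loan outcome 'vonhavir', not the inherited 'vonovir' — it skipped the early Dedoric changes, so it was borrowed from Savasen.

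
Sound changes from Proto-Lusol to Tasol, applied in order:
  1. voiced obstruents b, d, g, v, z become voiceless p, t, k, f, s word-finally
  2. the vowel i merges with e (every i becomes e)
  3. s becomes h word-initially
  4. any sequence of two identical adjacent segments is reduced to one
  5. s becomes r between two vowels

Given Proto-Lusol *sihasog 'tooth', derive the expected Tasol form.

Tasol: start from *sihasog.
  rule 1 (final devoicing): sihasog → sihasok
  rule 2 (vowel merger): sihasok → sehasok
  rule 3 (debuccalisation): sehasok → hehasok
  rule 4: no change — hehasok
  rule 5 (rhotacism): hehasok → heharok
  ⇒ Tasol heharok

heharok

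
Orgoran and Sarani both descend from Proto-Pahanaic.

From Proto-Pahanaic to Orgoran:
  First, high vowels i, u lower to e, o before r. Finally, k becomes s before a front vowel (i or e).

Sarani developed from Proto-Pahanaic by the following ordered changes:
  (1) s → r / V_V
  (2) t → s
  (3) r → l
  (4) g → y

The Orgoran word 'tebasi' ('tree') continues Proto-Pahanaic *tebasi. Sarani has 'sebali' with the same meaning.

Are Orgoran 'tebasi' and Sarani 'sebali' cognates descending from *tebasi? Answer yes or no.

yes

Derive the expected Sarani reflex of *tebasi:
Sarani: start from *tebasi.
  rule 1 (rhotacism): tebasi → tebari
  rule 2 (unconditioned shift): tebari → sebari
  rule 3 (unconditioned shift): sebari → sebali
  rule 4: no change — sebali
  ⇒ Sarani sebali
Sarani 'sebali' matches the regular reflex exactly, so the pair is cognate.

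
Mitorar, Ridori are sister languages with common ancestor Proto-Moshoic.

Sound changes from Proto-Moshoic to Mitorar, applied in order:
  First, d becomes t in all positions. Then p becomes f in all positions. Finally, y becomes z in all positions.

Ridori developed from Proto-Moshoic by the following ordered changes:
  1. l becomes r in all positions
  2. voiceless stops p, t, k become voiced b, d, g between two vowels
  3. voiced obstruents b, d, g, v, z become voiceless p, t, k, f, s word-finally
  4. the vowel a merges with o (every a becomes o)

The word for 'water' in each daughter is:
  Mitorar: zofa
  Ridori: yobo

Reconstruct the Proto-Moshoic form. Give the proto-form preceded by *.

Position 1: Mitorar has z, Ridori has y. Ridori preserves y here (none of its changes turn any other segment into y), so the proto-segment is *y.
Position 4: Mitorar has a, Ridori has o. Mitorar preserves a here (none of its changes turn any other segment into a), so the proto-segment is *a.
Position 3: Mitorar has f, Ridori has b. Taking the neighbouring segments as reconstructed: Mitorar f could go back to *p or *f; Ridori b could go back to *p or *b — the one source consistent with every daughter is *p.
Verify the candidate proto-form against each daughter:
Mitorar: start from *yopa.
  rule 1: no change — yopa
  rule 2 (unconditioned shift): yopa → yofa
  rule 3 (unconditioned shift): yofa → zofa
  ⇒ Mitorar zofa
Ridori: start from *yopa.
  rule 1: no change — yopa
  rule 2 (intervocalic voicing): yopa → yoba
  rule 3: no change — yoba
  rule 4 (vowel merger): yoba → yobo
  ⇒ Ridori yobo
Only *yopa yields all of Mitorar zofa, Ridori yobo.

*yopa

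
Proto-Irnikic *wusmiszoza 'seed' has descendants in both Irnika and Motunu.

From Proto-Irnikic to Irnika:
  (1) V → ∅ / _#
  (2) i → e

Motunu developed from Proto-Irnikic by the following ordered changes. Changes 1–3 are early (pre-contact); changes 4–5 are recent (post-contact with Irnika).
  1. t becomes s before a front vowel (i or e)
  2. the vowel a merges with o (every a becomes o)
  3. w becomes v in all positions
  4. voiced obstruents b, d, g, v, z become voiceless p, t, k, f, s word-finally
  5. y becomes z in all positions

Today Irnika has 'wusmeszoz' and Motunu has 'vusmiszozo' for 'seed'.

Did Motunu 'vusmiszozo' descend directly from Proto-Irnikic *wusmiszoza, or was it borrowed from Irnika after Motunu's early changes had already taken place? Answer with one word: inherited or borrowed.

If inherited, *wusmiszoza would pass through all of Motunu's changes:
Motunu: start from *wusmiszoza.
  rule 1: no change — wusmiszoza
  rule 2 (vowel merger): wusmiszoza → wusmiszozo
  rule 3 (unconditioned shift): wusmiszozo → vusmiszozo
  rule 4: no change — vusmiszozo
  rule 5: no change — vusmiszozo
  ⇒ Motunu vusmiszozo
If borrowed from Irnika 'wusmeszoz' after the early changes, it would undergo only the recent ones:
  rule 4 (final devoicing): wusmeszoz → wusmeszos
  rule 5 (unconditioned shift): no change (wusmeszos)
  ⇒ as a loan: wusmeszos
Motunu 'vusmiszozo' matches the inherited outcome exactly, so it is an inherited cognate, not a loan.

inherited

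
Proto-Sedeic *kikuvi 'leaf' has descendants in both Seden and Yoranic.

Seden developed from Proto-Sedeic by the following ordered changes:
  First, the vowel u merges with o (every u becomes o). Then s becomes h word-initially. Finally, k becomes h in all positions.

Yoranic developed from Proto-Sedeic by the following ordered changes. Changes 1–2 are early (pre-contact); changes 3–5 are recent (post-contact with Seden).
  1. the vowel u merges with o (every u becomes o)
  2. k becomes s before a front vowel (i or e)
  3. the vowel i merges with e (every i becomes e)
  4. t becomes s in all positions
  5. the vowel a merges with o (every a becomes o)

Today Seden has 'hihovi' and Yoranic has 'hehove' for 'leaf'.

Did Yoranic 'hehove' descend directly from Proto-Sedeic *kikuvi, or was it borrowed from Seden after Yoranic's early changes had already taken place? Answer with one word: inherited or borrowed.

borrowed

If inherited, *kikuvi would pass through all of Yoranic's changes:
Yoranic: start from *kikuvi.
  rule 1 (vowel merger): kikuvi → kikovi
  rule 2 (palatalisation): kikovi → sikovi
  rule 3 (vowel merger): sikovi → sekove
  rule 4: no change — sekove
  rule 5: no change — sekove
  ⇒ Yoranic sekove
If borrowed from Seden 'hihovi' after the early changes, it would undergo only the recent ones:
  rule 3 (vowel merger): hihovi → hehove
  rule 4 (unconditioned shift): no change (hehove)
  rule 5 (vowel merger): no change (hehove)
  ⇒ as a loan: hehove
Yoranic 'hehove' matches the loan outcome 'hehove', not the inherited 'sekove' — it skipped the early Yoranic changes, so it was borrowed from Seden.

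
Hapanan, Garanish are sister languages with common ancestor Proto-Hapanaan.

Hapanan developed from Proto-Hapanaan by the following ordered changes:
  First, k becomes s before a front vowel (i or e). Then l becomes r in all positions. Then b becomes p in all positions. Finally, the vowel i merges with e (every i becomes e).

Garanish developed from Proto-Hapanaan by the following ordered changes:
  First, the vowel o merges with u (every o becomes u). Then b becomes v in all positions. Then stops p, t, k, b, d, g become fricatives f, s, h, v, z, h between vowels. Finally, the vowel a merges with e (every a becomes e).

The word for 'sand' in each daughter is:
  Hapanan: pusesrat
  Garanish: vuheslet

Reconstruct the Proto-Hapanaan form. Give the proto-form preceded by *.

Position 3: Hapanan has s, Garanish has h. Taking the neighbouring segments as reconstructed: Hapanan s could go back to *k or *s; Garanish h could go back to *k or *g or *h — the one source consistent with every daughter is *k.
Position 1: Hapanan has p, Garanish has v. Taking the neighbouring segments as reconstructed: Hapanan p could go back to *p or *b; Garanish v could go back to *b or *v — the one source consistent with every daughter is *b.
Position 6: Hapanan has r, Garanish has l. Garanish preserves l here (none of its changes turn any other segment into l), so the proto-segment is *l.
Verify the candidate proto-form against each daughter:
Hapanan: start from *bukeslat.
  rule 1 (palatalisation): bukeslat → buseslat
  rule 2 (unconditioned shift): buseslat → busesrat
  rule 3 (unconditioned shift): busesrat → pusesrat
  rule 4: no change — pusesrat
  ⇒ Hapanan pusesrat
Garanish: *bukeslat
  bukeslat (rule 1 does not apply)
  bukeslat → vukeslat   [unconditioned shift]
  vukeslat → vuheslat   [intervocalic lenition]
  vuheslat → vuheslet   [vowel merger]
  giving Garanish vuheslet.
No other proto-form is consistent with every reflex, so the reconstruction is *bukeslat.

*bukeslat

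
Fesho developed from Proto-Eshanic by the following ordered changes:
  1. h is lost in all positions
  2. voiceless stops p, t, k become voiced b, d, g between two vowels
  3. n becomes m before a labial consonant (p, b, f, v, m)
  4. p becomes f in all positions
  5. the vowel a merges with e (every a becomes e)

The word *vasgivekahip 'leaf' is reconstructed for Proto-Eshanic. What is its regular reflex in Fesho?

Fesho: *vasgivekahip
  vasgivekahip → vasgivekaip   [h-loss]
  vasgivekaip → vasgivegaip   [intervocalic voicing]
  vasgivegaip (rule 3 does not apply)
  vasgivegaip → vasgivegaif   [unconditioned shift]
  vasgivegaif → vesgivegeif   [vowel merger]
  giving Fesho vesgivegeif.

vesgivegeif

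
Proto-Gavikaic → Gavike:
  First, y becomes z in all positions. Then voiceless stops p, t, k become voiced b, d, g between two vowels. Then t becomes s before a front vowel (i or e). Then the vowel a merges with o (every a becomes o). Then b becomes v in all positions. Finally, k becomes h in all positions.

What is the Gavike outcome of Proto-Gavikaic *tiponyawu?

sivonzowu

Gavike: start from *tiponyawu.
  rule 1 (unconditioned shift): tiponyawu → tiponzawu
  rule 2 (intervocalic voicing): tiponzawu → tibonzawu
  rule 3 (palatalisation): tibonzawu → sibonzawu
  rule 4 (vowel merger): sibonzawu → sibonzowu
  rule 5 (unconditioned shift): sibonzowu → sivonzowu
  rule 6: no change — sivonzowu
  ⇒ Gavike sivonzowu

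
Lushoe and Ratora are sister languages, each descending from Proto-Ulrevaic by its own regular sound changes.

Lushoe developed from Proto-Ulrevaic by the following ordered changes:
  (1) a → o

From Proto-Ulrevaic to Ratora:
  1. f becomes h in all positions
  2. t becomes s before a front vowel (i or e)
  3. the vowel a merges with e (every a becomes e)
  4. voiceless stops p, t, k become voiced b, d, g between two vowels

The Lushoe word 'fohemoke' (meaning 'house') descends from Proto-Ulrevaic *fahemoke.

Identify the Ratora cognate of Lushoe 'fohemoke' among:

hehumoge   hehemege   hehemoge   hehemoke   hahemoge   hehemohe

Ratora: *fahemoke > hahemoke > hehemoke > hehemoge  (by unconditioned shift, vowel merger, intervocalic voicing)
The other candidates each miss or misapply at least one Ratora change.

hehemoge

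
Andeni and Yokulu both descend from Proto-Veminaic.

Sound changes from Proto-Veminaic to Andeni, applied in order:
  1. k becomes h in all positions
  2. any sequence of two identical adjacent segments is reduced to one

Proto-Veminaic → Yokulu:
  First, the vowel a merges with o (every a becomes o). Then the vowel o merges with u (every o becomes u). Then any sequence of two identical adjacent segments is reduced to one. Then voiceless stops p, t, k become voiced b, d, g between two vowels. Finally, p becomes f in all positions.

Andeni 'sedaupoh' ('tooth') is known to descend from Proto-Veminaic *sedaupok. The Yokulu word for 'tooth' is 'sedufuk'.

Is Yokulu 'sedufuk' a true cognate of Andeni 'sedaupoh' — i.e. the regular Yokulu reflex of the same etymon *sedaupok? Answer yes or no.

Derive the expected Yokulu reflex of *sedaupok:
Yokulu: start from *sedaupok.
  rule 1 (vowel merger): sedaupok → sedoupok
  rule 2 (vowel merger): sedoupok → seduupuk
  rule 3 (degemination): seduupuk → sedupuk
  rule 4 (intervocalic voicing): sedupuk → sedubuk
  rule 5: no change — sedubuk
  ⇒ Yokulu sedubuk
The regular Yokulu reflex would be 'sedubuk', but the attested form is 'sedufuk'. The correspondence is irregular, so they are not cognates (the Yokulu form has a different source).

no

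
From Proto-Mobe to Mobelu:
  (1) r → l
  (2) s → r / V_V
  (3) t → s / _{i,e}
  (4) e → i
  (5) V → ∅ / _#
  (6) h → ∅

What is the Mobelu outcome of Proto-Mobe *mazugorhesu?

Mobelu: *mazugorhesu
  mazugorhesu → mazugolhesu   [unconditioned shift]
  mazugolhesu → mazugolheru   [rhotacism]
  mazugolheru (rule 3 does not apply)
  mazugolheru → mazugolhiru   [vowel merger]
  mazugolhiru → mazugolhir   [apocope]
  mazugolhir → mazugolir   [h-loss]
  giving Mobelu mazugolir.

mazugolir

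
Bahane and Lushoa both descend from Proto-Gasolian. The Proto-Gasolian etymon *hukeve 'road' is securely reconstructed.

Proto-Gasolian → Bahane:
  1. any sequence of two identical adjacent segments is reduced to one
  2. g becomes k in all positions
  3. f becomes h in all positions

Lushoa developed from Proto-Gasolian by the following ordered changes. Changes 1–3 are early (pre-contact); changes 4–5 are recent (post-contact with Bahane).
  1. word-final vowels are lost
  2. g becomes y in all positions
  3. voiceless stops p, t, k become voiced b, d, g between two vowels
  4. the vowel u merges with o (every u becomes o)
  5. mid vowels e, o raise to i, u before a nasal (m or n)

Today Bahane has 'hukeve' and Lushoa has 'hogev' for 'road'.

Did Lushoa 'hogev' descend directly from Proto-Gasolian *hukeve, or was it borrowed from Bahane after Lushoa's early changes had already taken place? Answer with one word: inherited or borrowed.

If inherited, *hukeve would pass through all of Lushoa's changes:
Lushoa: *hukeve
  hukeve → hukev   [apocope]
  hukev (rule 2 does not apply)
  hukev → hugev   [intervocalic voicing]
  hugev → hogev   [vowel merger]
  hogev (rule 5 does not apply)
  giving Lushoa hogev.
If borrowed from Bahane 'hukeve' after the early changes, it would undergo only the recent ones:
  rule 4 (vowel merger): hukeve → hokeve
  rule 5 (pre-nasal raising): no change (hokeve)
  ⇒ as a loan: hokeve
Lushoa 'hogev' matches the inherited outcome exactly, so it is an inherited cognate, not a loan.

inherited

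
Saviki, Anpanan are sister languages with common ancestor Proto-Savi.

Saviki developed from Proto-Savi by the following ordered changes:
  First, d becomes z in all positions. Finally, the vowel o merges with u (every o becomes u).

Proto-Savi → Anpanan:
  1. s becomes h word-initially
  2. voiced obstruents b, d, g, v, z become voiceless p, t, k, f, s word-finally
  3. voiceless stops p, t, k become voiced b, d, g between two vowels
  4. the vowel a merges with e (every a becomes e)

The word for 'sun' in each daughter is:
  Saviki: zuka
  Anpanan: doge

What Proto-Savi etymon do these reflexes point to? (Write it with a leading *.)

Position 2: Saviki has u, Anpanan has o. Anpanan preserves o here (none of its changes turn any other segment into o), so the proto-segment is *o.
Position 1: Saviki has z, Anpanan has d. Taking the neighbouring segments as reconstructed: Saviki z could go back to *d or *z; Anpanan d can only go back to *d — the one source consistent with every daughter is *d.
Position 3: Saviki has k, Anpanan has g. Saviki preserves k here (none of its changes turn any other segment into k), so the proto-segment is *k.
Continuing position by position gives *doka; check it forward:
Saviki: *doka > zoka > zuka  (by unconditioned shift, vowel merger)
Anpanan: start from *doka.
  rule 1: no change — doka
  rule 2: no change — doka
  rule 3 (intervocalic voicing): doka → doga
  rule 4 (vowel merger): doga → doge
  ⇒ Anpanan doge
*doka is the unique common source.

*doka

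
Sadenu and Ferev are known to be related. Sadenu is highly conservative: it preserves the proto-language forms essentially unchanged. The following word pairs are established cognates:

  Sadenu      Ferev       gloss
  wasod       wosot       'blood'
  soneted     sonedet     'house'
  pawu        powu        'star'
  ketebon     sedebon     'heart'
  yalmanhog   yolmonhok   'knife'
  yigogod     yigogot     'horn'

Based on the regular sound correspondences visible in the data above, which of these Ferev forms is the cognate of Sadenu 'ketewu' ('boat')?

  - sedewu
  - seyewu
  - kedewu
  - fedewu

sedewu

ketebon ~ sedebon — Sadenu k corresponds to Ferev s word-initially before a front vowel.
soneted ~ sonedet, ketebon ~ sedebon — Sadenu t corresponds to Ferev d between vowels (before a front vowel).
Applying these to Sadenu 'ketewu':
  ketewu → setewu   (k→s word-initially before a front vowel)
  setewu → sedewu   (t→d between vowels (before a front vowel))
So the Ferev cognate is 'sedewu'.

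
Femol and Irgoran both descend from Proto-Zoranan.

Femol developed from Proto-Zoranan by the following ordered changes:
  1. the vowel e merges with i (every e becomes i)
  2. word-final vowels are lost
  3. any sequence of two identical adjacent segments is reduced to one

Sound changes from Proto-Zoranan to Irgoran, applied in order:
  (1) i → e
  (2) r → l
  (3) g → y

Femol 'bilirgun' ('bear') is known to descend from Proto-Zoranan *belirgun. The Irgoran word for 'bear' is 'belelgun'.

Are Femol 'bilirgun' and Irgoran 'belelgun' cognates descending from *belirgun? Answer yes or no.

no

Derive the expected Irgoran reflex of *belirgun:
Irgoran: *belirgun
  belirgun → belergun   [vowel merger]
  belergun → belelgun   [unconditioned shift]
  belelgun → belelyun   [unconditioned shift]
  giving Irgoran belelyun.
The regular Irgoran reflex would be 'belelyun', but the attested form is 'belelgun'. The correspondence is irregular, so they are not cognates (the Irgoran form has a different source).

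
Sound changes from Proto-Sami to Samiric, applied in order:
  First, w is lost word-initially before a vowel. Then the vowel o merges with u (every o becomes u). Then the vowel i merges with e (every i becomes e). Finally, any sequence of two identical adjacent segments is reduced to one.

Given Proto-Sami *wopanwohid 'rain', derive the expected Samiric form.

upanwuhed

Samiric: *wopanwohid
  wopanwohid → opanwohid   [glide loss]
  opanwohid → upanwuhid   [vowel merger]
  upanwuhid → upanwuhed   [vowel merger]
  upanwuhed (rule 4 does not apply)
  giving Samiric upanwuhed.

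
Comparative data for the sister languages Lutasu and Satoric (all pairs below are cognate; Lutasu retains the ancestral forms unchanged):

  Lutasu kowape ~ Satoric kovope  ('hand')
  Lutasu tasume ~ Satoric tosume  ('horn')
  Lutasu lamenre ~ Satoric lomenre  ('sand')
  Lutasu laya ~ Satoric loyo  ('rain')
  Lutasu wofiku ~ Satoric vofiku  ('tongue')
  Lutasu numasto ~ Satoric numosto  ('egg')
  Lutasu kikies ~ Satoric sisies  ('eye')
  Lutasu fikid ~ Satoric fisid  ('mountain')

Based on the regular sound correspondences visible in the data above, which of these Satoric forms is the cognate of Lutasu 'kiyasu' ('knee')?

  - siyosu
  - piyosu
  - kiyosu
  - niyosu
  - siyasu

kikies ~ sisies — Lutasu k corresponds to Satoric s word-initially before a front vowel.
tasume ~ tosume, laya ~ loyo — Lutasu a corresponds to Satoric o after a consonant, before a consonant other than r, m, n, p, b, f, v.
Applying these to Lutasu 'kiyasu':
  kiyasu → siyasu   (k→s word-initially before a front vowel)
  siyasu → siyosu   (a→o after a consonant, before a consonant other than r, m, n, p, b, f, v)
So the Satoric cognate is 'siyosu'.

siyosu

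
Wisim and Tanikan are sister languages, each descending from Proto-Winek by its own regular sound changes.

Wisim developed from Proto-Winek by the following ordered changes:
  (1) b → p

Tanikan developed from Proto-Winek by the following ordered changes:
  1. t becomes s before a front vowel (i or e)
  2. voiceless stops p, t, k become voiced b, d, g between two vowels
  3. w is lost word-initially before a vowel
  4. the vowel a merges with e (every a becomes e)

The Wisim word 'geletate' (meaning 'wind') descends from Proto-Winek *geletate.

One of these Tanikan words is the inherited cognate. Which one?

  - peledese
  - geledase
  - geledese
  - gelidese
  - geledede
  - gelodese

geledese

Tanikan: start from *geletate.
  rule 1 (palatalisation): geletate → geletase
  rule 2 (intervocalic voicing): geletase → geledase
  rule 3: no change — geledase
  rule 4 (vowel merger): geledase → geledese
  ⇒ Tanikan geledese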